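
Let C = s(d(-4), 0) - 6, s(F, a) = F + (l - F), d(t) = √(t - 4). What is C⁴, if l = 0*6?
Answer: 1296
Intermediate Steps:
l = 0
d(t) = √(-4 + t)
s(F, a) = 0 (s(F, a) = F + (0 - F) = F - F = 0)
C = -6 (C = 0 - 6 = -6)
C⁴ = (-6)⁴ = 1296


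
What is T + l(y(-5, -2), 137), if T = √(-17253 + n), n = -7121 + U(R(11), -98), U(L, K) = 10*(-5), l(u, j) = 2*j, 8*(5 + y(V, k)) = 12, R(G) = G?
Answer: 274 + 2*I*√6106 ≈ 274.0 + 156.28*I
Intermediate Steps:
y(V, k) = -7/2 (y(V, k) = -5 + (⅛)*12 = -5 + 3/2 = -7/2)
U(L, K) = -50
n = -7171 (n = -7121 - 50 = -7171)
T = 2*I*√6106 (T = √(-17253 - 7171) = √(-24424) = 2*I*√6106 ≈ 156.28*I)
T + l(y(-5, -2), 137) = 2*I*√6106 + 2*137 = 2*I*√6106 + 274 = 274 + 2*I*√6106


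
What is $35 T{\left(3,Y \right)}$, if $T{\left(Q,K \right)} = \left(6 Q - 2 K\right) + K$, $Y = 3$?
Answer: $525$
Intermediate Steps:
$T{\left(Q,K \right)} = - K + 6 Q$ ($T{\left(Q,K \right)} = \left(- 2 K + 6 Q\right) + K = - K + 6 Q$)
$35 T{\left(3,Y \right)} = 35 \left(\left(-1\right) 3 + 6 \cdot 3\right) = 35 \left(-3 + 18\right) = 35 \cdot 15 = 525$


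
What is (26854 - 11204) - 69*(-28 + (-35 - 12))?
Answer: 20825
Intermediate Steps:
(26854 - 11204) - 69*(-28 + (-35 - 12)) = 15650 - 69*(-28 - 47) = 15650 - 69*(-75) = 15650 + 5175 = 20825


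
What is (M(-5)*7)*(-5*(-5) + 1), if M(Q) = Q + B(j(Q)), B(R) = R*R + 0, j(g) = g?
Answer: 3640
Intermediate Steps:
B(R) = R² (B(R) = R² + 0 = R²)
M(Q) = Q + Q²
(M(-5)*7)*(-5*(-5) + 1) = (-5*(1 - 5)*7)*(-5*(-5) + 1) = (-5*(-4)*7)*(25 + 1) = (20*7)*26 = 140*26 = 3640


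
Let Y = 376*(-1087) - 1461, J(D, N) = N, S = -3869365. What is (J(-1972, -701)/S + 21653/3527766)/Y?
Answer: -86256324311/5598949345393826070 ≈ -1.5406e-8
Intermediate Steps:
Y = -410173 (Y = -408712 - 1461 = -410173)
(J(-1972, -701)/S + 21653/3527766)/Y = (-701/(-3869365) + 21653/3527766)/(-410173) = (-701*(-1/3869365) + 21653*(1/3527766))*(-1/410173) = (701/3869365 + 21653/3527766)*(-1/410173) = (86256324311/13650214288590)*(-1/410173) = -86256324311/5598949345393826070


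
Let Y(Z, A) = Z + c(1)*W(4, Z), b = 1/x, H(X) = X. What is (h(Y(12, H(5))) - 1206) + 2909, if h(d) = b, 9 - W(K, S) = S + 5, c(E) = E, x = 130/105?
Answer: 44299/26 ≈ 1703.8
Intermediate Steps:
x = 26/21 (x = 130*(1/105) = 26/21 ≈ 1.2381)
b = 21/26 (b = 1/(26/21) = 21/26 ≈ 0.80769)
W(K, S) = 4 - S (W(K, S) = 9 - (S + 5) = 9 - (5 + S) = 9 + (-5 - S) = 4 - S)
Y(Z, A) = 4 (Y(Z, A) = Z + 1*(4 - Z) = Z + (4 - Z) = 4)
h(d) = 21/26
(h(Y(12, H(5))) - 1206) + 2909 = (21/26 - 1206) + 2909 = -31335/26 + 2909 = 44299/26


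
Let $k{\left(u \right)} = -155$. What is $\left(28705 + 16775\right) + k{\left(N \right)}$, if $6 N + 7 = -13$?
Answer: $45325$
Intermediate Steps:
$N = - \frac{10}{3}$ ($N = - \frac{7}{6} + \frac{1}{6} \left(-13\right) = - \frac{7}{6} - \frac{13}{6} = - \frac{10}{3} \approx -3.3333$)
$\left(28705 + 16775\right) + k{\left(N \right)} = \left(28705 + 16775\right) - 155 = 45480 - 155 = 45325$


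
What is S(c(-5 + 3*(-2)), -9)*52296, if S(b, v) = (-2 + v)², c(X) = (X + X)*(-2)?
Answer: 6327816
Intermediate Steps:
c(X) = -4*X (c(X) = (2*X)*(-2) = -4*X)
S(c(-5 + 3*(-2)), -9)*52296 = (-2 - 9)²*52296 = (-11)²*52296 = 121*52296 = 6327816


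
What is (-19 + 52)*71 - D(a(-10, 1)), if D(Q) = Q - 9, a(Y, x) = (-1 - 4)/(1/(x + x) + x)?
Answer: 7066/3 ≈ 2355.3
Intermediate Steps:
a(Y, x) = -5/(x + 1/(2*x)) (a(Y, x) = -5/(1/(2*x) + x) = -5/(x + 1/(2*x)))
D(Q) = -9 + Q
(-19 + 52)*71 - D(a(-10, 1)) = (-19 + 52)*71 - (-9 - 10*1/(1 + 2*1²)) = 33*71 - (-9 - 10*1/(1 + 2*1)) = 2343 - (-9 - 10*1/(1 + 2)) = 2343 - (-9 - 10*1/3) = 2343 - (-9 - 10*1*⅓) = 2343 - (-9 - 10/3) = 2343 - 1*(-37/3) = 2343 + 37/3 = 7066/3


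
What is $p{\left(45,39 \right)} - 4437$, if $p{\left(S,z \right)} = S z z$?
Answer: $64008$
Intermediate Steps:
$p{\left(S,z \right)} = S z^{2}$
$p{\left(45,39 \right)} - 4437 = 45 \cdot 39^{2} - 4437 = 45 \cdot 1521 - 4437 = 68445 - 4437 = 64008$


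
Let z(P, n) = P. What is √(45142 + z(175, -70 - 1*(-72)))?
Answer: √45317 ≈ 212.88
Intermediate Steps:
√(45142 + z(175, -70 - 1*(-72))) = √(45142 + 175) = √45317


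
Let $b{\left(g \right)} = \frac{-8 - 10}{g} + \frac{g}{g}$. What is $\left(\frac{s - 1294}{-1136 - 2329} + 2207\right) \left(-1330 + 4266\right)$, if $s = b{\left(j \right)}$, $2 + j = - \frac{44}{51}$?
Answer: $\frac{109286443208}{16863} \approx 6.4808 \cdot 10^{6}$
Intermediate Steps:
$j = - \frac{146}{51}$ ($j = -2 - \frac{44}{51} = - \frac{146}{51} \approx -2.8627$)
$b{\left(g \right)} = 1 - \frac{18}{g}$ ($b{\left(g \right)} = - \frac{18}{g} + 1 = 1 - \frac{18}{g}$)
$s = \frac{532}{73}$ ($s = \frac{-18 - \frac{146}{51}}{- \frac{146}{51}} = \left(- \frac{51}{146}\right) \left(- \frac{1064}{51}\right) = \frac{532}{73} \approx 7.2877$)
$\left(\frac{s - 1294}{-1136 - 2329} + 2207\right) \left(-1330 + 4266\right) = \left(\frac{\frac{532}{73} - 1294}{-1136 - 2329} + 2207\right) \left(-1330 + 4266\right) = \left(- \frac{93930}{73 \left(-3465\right)} + 2207\right) 2936 = \left(\left(- \frac{93930}{73}\right) \left(- \frac{1}{3465}\right) + 2207\right) 2936 = \left(\frac{6262}{16863} + 2207\right) 2936 = \frac{37222903}{16863} \cdot 2936 = \frac{109286443208}{16863}$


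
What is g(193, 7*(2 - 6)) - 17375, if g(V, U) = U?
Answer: -17403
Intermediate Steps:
g(193, 7*(2 - 6)) - 17375 = 7*(2 - 6) - 17375 = 7*(-4) - 17375 = -28 - 17375 = -17403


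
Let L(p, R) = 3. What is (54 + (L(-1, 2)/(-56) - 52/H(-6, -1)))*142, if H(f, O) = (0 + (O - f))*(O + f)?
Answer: 1101991/140 ≈ 7871.4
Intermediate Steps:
H(f, O) = (O + f)*(O - f) (H(f, O) = (O - f)*(O + f) = (O + f)*(O - f))
(54 + (L(-1, 2)/(-56) - 52/H(-6, -1)))*142 = (54 + (3/(-56) - 52/((-1)² - 1*(-6)²)))*142 = (54 + (3*(-1/56) - 52/(1 - 1*36)))*142 = (54 + (-3/56 - 52/(1 - 36)))*142 = (54 + (-3/56 - 52/(-35)))*142 = (54 + (-3/56 - 52*(-1/35)))*142 = (54 + (-3/56 + 52/35))*142 = (54 + 401/280)*142 = (15521/280)*142 = 1101991/140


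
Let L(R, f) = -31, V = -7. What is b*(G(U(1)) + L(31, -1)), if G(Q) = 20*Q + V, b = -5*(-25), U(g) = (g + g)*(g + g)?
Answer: 5250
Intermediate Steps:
U(g) = 4*g² (U(g) = (2*g)*(2*g) = 4*g²)
b = 125
G(Q) = -7 + 20*Q (G(Q) = 20*Q - 7 = -7 + 20*Q)
b*(G(U(1)) + L(31, -1)) = 125*((-7 + 20*(4*1²)) - 31) = 125*((-7 + 20*(4*1)) - 31) = 125*((-7 + 20*4) - 31) = 125*((-7 + 80) - 31) = 125*(73 - 31) = 125*42 = 5250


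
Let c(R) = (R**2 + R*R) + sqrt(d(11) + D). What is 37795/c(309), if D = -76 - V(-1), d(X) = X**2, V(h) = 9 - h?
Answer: 7217408790/36466485409 - 37795*sqrt(35)/36466485409 ≈ 0.19791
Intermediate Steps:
D = -86 (D = -76 - (9 - 1*(-1)) = -76 - (9 + 1) = -76 - 1*10 = -76 - 10 = -86)
c(R) = sqrt(35) + 2*R**2 (c(R) = (R**2 + R*R) + sqrt(11**2 - 86) = (R**2 + R**2) + sqrt(121 - 86) = 2*R**2 + sqrt(35) = sqrt(35) + 2*R**2)
37795/c(309) = 37795/(sqrt(35) + 2*309**2) = 37795/(sqrt(35) + 2*95481) = 37795/(sqrt(35) + 190962) = 37795/(190962 + sqrt(35))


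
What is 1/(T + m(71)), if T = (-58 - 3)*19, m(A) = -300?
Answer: -1/1459 ≈ -0.00068540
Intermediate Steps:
T = -1159 (T = -61*19 = -1159)
1/(T + m(71)) = 1/(-1159 - 300) = 1/(-1459) = -1/1459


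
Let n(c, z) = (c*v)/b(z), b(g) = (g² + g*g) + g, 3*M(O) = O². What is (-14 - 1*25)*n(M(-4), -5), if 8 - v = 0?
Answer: -1664/45 ≈ -36.978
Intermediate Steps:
v = 8 (v = 8 - 1*0 = 8 + 0 = 8)
M(O) = O²/3
b(g) = g + 2*g² (b(g) = (g² + g²) + g = 2*g² + g = g + 2*g²)
n(c, z) = 8*c/(z*(1 + 2*z)) (n(c, z) = (c*8)/((z*(1 + 2*z))) = (8*c)*(1/(z*(1 + 2*z))) = 8*c/(z*(1 + 2*z)))
(-14 - 1*25)*n(M(-4), -5) = (-14 - 1*25)*(8*((⅓)*(-4)²)/(-5*(1 + 2*(-5)))) = (-14 - 25)*(8*((⅓)*16)*(-⅕)/(1 - 10)) = -312*16*(-1)/(3*5*(-9)) = -312*16*(-1)*(-1)/(3*5*9) = -39*128/135 = -1664/45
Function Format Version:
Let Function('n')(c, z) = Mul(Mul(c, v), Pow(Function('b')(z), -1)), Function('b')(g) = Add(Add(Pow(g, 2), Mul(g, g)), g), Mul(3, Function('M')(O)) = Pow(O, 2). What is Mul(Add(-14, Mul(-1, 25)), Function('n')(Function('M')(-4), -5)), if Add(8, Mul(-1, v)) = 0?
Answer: Rational(-1664, 45) ≈ -36.978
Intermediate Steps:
v = 8 (v = Add(8, Mul(-1, 0)) = Add(8, 0) = 8)
Function('M')(O) = Mul(Rational(1, 3), Pow(O, 2))
Function('b')(g) = Add(g, Mul(2, Pow(g, 2))) (Function('b')(g) = Add(Add(Pow(g, 2), Pow(g, 2)), g) = Add(Mul(2, Pow(g, 2)), g) = Add(g, Mul(2, Pow(g, 2))))
Function('n')(c, z) = Mul(8, c, Pow(z, -1), Pow(Add(1, Mul(2, z)), -1)) (Function('n')(c, z) = Mul(Mul(c, 8), Pow(Mul(z, Add(1, Mul(2, z))), -1)) = Mul(Mul(8, c), Mul(Pow(z, -1), Pow(Add(1, Mul(2, z)), -1))) = Mul(8, c, Pow(z, -1), Pow(Add(1, Mul(2, z)), -1)))
Mul(Add(-14, Mul(-1, 25)), Function('n')(Function('M')(-4), -5)) = Mul(Add(-14, Mul(-1, 25)), Mul(8, Mul(Rational(1, 3), Pow(-4, 2)), Pow(-5, -1), Pow(Add(1, Mul(2, -5)), -1))) = Mul(Add(-14, -25), Mul(8, Mul(Rational(1, 3), 16), Rational(-1, 5), Pow(Add(1, -10), -1))) = Mul(-39, Mul(8, Rational(16, 3), Rational(-1, 5), Pow(-9, -1))) = Mul(-39, Mul(8, Rational(16, 3), Rational(-1, 5), Rational(-1, 9))) = Mul(-39, Rational(128, 135)) = Rational(-1664, 45)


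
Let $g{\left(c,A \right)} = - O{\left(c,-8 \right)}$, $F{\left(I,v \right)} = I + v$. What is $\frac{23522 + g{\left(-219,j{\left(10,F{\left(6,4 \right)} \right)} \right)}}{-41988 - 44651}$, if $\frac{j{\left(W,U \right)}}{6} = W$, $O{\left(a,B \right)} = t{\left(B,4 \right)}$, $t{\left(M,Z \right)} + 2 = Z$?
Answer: $- \frac{3360}{12377} \approx -0.27147$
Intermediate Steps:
$t{\left(M,Z \right)} = -2 + Z$
$O{\left(a,B \right)} = 2$ ($O{\left(a,B \right)} = -2 + 4 = 2$)
$j{\left(W,U \right)} = 6 W$
$g{\left(c,A \right)} = -2$ ($g{\left(c,A \right)} = \left(-1\right) 2 = -2$)
$\frac{23522 + g{\left(-219,j{\left(10,F{\left(6,4 \right)} \right)} \right)}}{-41988 - 44651} = \frac{23522 - 2}{-41988 - 44651} = \frac{23520}{-86639} = 23520 \left(- \frac{1}{86639}\right) = - \frac{3360}{12377}$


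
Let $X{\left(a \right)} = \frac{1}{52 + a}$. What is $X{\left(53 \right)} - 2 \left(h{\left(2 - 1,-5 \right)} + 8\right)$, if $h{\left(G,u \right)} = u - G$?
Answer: $- \frac{419}{105} \approx -3.9905$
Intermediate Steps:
$X{\left(53 \right)} - 2 \left(h{\left(2 - 1,-5 \right)} + 8\right) = \frac{1}{52 + 53} - 2 \left(\left(-5 - \left(2 - 1\right)\right) + 8\right) = \frac{1}{105} - 2 \left(\left(-5 - 1\right) + 8\right) = \frac{1}{105} - 2 \left(-6 + 8\right) = \frac{1}{105} - 2 \cdot 2 = \frac{1}{105} - 4 = - \frac{419}{105}$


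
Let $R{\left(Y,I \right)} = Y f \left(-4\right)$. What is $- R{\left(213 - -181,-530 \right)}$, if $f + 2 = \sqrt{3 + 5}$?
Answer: $-3152 + 3152 \sqrt{2} \approx 1305.6$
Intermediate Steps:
$f = -2 + 2 \sqrt{2}$ ($f = -2 + \sqrt{3 + 5} = -2 + \sqrt{8} = -2 + 2 \sqrt{2} \approx 0.82843$)
$R{\left(Y,I \right)} = - 4 Y \left(-2 + 2 \sqrt{2}\right)$ ($R{\left(Y,I \right)} = Y \left(-2 + 2 \sqrt{2}\right) \left(-4\right) = - 4 Y \left(-2 + 2 \sqrt{2}\right)$)
$- R{\left(213 - -181,-530 \right)} = - 8 \left(213 - -181\right) \left(1 - \sqrt{2}\right) = - 8 \left(213 + 181\right) \left(1 - \sqrt{2}\right) = - 8 \cdot 394 \left(1 - \sqrt{2}\right) = - (3152 - 3152 \sqrt{2}) = -3152 + 3152 \sqrt{2}$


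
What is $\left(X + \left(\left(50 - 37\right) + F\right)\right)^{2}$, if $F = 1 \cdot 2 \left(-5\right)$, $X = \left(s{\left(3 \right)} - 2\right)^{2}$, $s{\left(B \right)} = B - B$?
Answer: $49$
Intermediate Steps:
$s{\left(B \right)} = 0$
$X = 4$ ($X = \left(0 - 2\right)^{2} = \left(-2\right)^{2} = 4$)
$F = -10$ ($F = 2 \left(-5\right) = -10$)
$\left(X + \left(\left(50 - 37\right) + F\right)\right)^{2} = \left(4 + \left(\left(50 - 37\right) - 10\right)\right)^{2} = \left(4 + \left(13 - 10\right)\right)^{2} = \left(4 + 3\right)^{2} = 7^{2} = 49$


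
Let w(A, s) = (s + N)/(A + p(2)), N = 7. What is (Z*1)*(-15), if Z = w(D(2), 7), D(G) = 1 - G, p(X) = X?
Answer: -210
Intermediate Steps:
w(A, s) = (7 + s)/(2 + A) (w(A, s) = (s + 7)/(A + 2) = (7 + s)/(2 + A))
Z = 14 (Z = (7 + 7)/(2 + (1 - 1*2)) = 14/(2 + (1 - 2)) = 14/(2 - 1) = 14/1 = 1*14 = 14)
(Z*1)*(-15) = (14*1)*(-15) = 14*(-15) = -210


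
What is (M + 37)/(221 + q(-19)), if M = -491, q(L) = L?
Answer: -227/101 ≈ -2.2475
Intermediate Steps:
(M + 37)/(221 + q(-19)) = (-491 + 37)/(221 - 19) = -454/202 = -454*1/202 = -227/101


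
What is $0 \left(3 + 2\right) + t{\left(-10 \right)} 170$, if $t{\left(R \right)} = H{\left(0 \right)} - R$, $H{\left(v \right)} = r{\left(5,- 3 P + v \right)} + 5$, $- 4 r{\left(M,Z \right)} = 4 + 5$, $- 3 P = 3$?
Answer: $\frac{4335}{2} \approx 2167.5$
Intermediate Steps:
$P = -1$ ($P = \left(- \frac{1}{3}\right) 3 = -1$)
$r{\left(M,Z \right)} = - \frac{9}{4}$ ($r{\left(M,Z \right)} = - \frac{4 + 5}{4} = \left(- \frac{1}{4}\right) 9 = - \frac{9}{4}$)
$H{\left(v \right)} = \frac{11}{4}$ ($H{\left(v \right)} = - \frac{9}{4} + 5 = \frac{11}{4}$)
$t{\left(R \right)} = \frac{11}{4} - R$
$0 \left(3 + 2\right) + t{\left(-10 \right)} 170 = 0 \left(3 + 2\right) + \left(\frac{11}{4} - -10\right) 170 = 0 \cdot 5 + \left(\frac{11}{4} + 10\right) 170 = 0 + \frac{51}{4} \cdot 170 = 0 + \frac{4335}{2} = \frac{4335}{2}$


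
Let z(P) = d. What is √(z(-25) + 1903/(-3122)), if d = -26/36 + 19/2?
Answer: √716533342/9366 ≈ 2.8580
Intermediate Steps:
d = 79/9 (d = -26*1/36 + 19*(½) = -13/18 + 19/2 = 79/9 ≈ 8.7778)
z(P) = 79/9
√(z(-25) + 1903/(-3122)) = √(79/9 + 1903/(-3122)) = √(79/9 + 1903*(-1/3122)) = √(79/9 - 1903/3122) = √(229511/28098) = √716533342/9366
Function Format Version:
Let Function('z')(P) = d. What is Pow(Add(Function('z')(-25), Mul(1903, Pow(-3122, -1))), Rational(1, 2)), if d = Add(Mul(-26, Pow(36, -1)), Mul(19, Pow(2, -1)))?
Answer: Mul(Rational(1, 9366), Pow(716533342, Rational(1, 2))) ≈ 2.8580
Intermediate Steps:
d = Rational(79, 9) (d = Add(Mul(-26, Rational(1, 36)), Mul(19, Rational(1, 2))) = Add(Rational(-13, 18), Rational(19, 2)) = Rational(79, 9) ≈ 8.7778)
Function('z')(P) = Rational(79, 9)
Pow(Add(Function('z')(-25), Mul(1903, Pow(-3122, -1))), Rational(1, 2)) = Pow(Add(Rational(79, 9), Mul(1903, Pow(-3122, -1))), Rational(1, 2)) = Pow(Add(Rational(79, 9), Mul(1903, Rational(-1, 3122))), Rational(1, 2)) = Pow(Add(Rational(79, 9), Rational(-1903, 3122)), Rational(1, 2)) = Pow(Rational(229511, 28098), Rational(1, 2)) = Mul(Rational(1, 9366), Pow(716533342, Rational(1, 2)))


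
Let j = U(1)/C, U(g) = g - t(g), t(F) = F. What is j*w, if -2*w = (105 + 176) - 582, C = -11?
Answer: 0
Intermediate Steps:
w = 301/2 (w = -((105 + 176) - 582)/2 = -(281 - 582)/2 = -½*(-301) = 301/2 ≈ 150.50)
U(g) = 0 (U(g) = g - g = 0)
j = 0 (j = 0/(-11) = 0*(-1/11) = 0)
j*w = 0*(301/2) = 0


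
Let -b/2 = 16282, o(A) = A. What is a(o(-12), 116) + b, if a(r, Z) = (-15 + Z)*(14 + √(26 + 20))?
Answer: -31150 + 101*√46 ≈ -30465.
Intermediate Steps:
a(r, Z) = (-15 + Z)*(14 + √46)
b = -32564 (b = -2*16282 = -32564)
a(o(-12), 116) + b = (-210 - 15*√46 + 14*116 + 116*√46) - 32564 = (-210 - 15*√46 + 1624 + 116*√46) - 32564 = (1414 + 101*√46) - 32564 = -31150 + 101*√46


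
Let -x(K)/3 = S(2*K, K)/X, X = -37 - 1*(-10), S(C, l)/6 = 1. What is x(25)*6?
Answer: 4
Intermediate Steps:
S(C, l) = 6 (S(C, l) = 6*1 = 6)
X = -27 (X = -37 + 10 = -27)
x(K) = ⅔ (x(K) = -18/(-27) = -18*(-1)/27 = -3*(-2/9) = ⅔)
x(25)*6 = (⅔)*6 = 4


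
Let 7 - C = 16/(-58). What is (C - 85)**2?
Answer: 5080516/841 ≈ 6041.0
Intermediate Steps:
C = 211/29 (C = 7 - 16/(-58) = 7 - 16*(-1)/58 = 7 - 1*(-8/29) = 7 + 8/29 = 211/29 ≈ 7.2759)
(C - 85)**2 = (211/29 - 85)**2 = (-2254/29)**2 = 5080516/841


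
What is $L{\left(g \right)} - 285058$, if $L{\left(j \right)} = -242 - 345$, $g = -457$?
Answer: $-285645$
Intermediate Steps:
$L{\left(j \right)} = -587$
$L{\left(g \right)} - 285058 = -587 - 285058 = -285645$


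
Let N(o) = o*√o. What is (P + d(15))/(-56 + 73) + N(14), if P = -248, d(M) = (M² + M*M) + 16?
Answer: 218/17 + 14*√14 ≈ 65.207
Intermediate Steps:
N(o) = o^(3/2)
d(M) = 16 + 2*M² (d(M) = (M² + M²) + 16 = 2*M² + 16 = 16 + 2*M²)
(P + d(15))/(-56 + 73) + N(14) = (-248 + (16 + 2*15²))/(-56 + 73) + 14^(3/2) = (-248 + (16 + 2*225))/17 + 14*√14 = (-248 + (16 + 450))*(1/17) + 14*√14 = (-248 + 466)*(1/17) + 14*√14 = 218*(1/17) + 14*√14 = 218/17 + 14*√14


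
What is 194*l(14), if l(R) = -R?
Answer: -2716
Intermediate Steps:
194*l(14) = 194*(-1*14) = 194*(-14) = -2716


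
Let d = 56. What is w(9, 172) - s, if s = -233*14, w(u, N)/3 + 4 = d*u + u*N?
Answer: 9406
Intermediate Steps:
w(u, N) = -12 + 168*u + 3*N*u (w(u, N) = -12 + 3*(56*u + u*N) = -12 + 3*(56*u + N*u) = -12 + (168*u + 3*N*u) = -12 + 168*u + 3*N*u)
s = -3262
w(9, 172) - s = (-12 + 168*9 + 3*172*9) - 1*(-3262) = (-12 + 1512 + 4644) + 3262 = 6144 + 3262 = 9406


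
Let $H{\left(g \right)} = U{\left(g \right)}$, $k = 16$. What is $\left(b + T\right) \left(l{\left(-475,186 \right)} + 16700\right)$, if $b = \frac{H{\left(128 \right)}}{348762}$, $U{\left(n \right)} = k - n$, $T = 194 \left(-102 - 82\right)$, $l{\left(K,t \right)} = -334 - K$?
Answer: $- \frac{104830243971112}{174381} \approx -6.0116 \cdot 10^{8}$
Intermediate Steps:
$T = -35696$ ($T = 194 \left(-184\right) = -35696$)
$U{\left(n \right)} = 16 - n$
$H{\left(g \right)} = 16 - g$
$b = - \frac{56}{174381}$ ($b = \frac{16 - 128}{348762} = \left(16 - 128\right) \frac{1}{348762} = \left(-112\right) \frac{1}{348762} = - \frac{56}{174381} \approx -0.00032114$)
$\left(b + T\right) \left(l{\left(-475,186 \right)} + 16700\right) = \left(- \frac{56}{174381} - 35696\right) \left(\left(-334 - -475\right) + 16700\right) = - \frac{6224704232 \left(\left(-334 + 475\right) + 16700\right)}{174381} = - \frac{6224704232 \left(141 + 16700\right)}{174381} = \left(- \frac{6224704232}{174381}\right) 16841 = - \frac{104830243971112}{174381}$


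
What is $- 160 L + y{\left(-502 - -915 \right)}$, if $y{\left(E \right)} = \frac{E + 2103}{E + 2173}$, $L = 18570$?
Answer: $- \frac{3841760342}{1293} \approx -2.9712 \cdot 10^{6}$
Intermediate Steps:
$y{\left(E \right)} = \frac{2103 + E}{2173 + E}$
$- 160 L + y{\left(-502 - -915 \right)} = \left(-160\right) 18570 + \frac{2103 - -413}{2173 - -413} = -2971200 + \frac{2103 + \left(-502 + 915\right)}{2173 + \left(-502 + 915\right)} = -2971200 + \frac{2103 + 413}{2173 + 413} = -2971200 + \frac{1}{2586} \cdot 2516 = -2971200 + \frac{1258}{1293} = - \frac{3841760342}{1293}$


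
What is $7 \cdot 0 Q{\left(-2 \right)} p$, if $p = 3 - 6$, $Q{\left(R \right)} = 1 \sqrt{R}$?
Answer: $0$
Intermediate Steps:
$Q{\left(R \right)} = \sqrt{R}$
$p = -3$ ($p = 3 - 6 = -3$)
$7 \cdot 0 Q{\left(-2 \right)} p = 7 \cdot 0 \sqrt{-2} \left(-3\right) = 0 i \sqrt{2} \left(-3\right) = 0 \left(-3\right) = 0$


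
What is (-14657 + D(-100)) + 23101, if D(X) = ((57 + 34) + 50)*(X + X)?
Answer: -19756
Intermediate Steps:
D(X) = 282*X (D(X) = (91 + 50)*(2*X) = 141*(2*X) = 282*X)
(-14657 + D(-100)) + 23101 = (-14657 + 282*(-100)) + 23101 = (-14657 - 28200) + 23101 = -42857 + 23101 = -19756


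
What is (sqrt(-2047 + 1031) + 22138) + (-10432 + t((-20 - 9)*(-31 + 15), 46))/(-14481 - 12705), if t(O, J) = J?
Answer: 100309009/4531 + 2*I*sqrt(254) ≈ 22138.0 + 31.875*I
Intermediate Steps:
(sqrt(-2047 + 1031) + 22138) + (-10432 + t((-20 - 9)*(-31 + 15), 46))/(-14481 - 12705) = (sqrt(-2047 + 1031) + 22138) + (-10432 + 46)/(-14481 - 12705) = (sqrt(-1016) + 22138) - 10386/(-27186) = (2*I*sqrt(254) + 22138) - 10386*(-1/27186) = (22138 + 2*I*sqrt(254)) + 1731/4531 = 100309009/4531 + 2*I*sqrt(254)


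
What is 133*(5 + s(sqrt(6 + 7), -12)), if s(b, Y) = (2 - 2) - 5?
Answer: 0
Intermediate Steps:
s(b, Y) = -5 (s(b, Y) = 0 - 5 = -5)
133*(5 + s(sqrt(6 + 7), -12)) = 133*(5 - 5) = 133*0 = 0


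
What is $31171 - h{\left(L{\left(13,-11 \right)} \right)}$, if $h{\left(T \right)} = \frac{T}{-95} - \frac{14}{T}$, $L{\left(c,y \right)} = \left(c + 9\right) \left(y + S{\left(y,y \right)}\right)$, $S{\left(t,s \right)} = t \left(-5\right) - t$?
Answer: $\frac{358457188}{11495} \approx 31184.0$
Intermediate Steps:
$S{\left(t,s \right)} = - 6 t$ ($S{\left(t,s \right)} = - 5 t - t = - 6 t$)
$L{\left(c,y \right)} = - 5 y \left(9 + c\right)$ ($L{\left(c,y \right)} = \left(c + 9\right) \left(y - 6 y\right) = \left(9 + c\right) \left(- 5 y\right) = - 5 y \left(9 + c\right)$)
$h{\left(T \right)} = - \frac{14}{T} - \frac{T}{95}$ ($h{\left(T \right)} = T \left(- \frac{1}{95}\right) - \frac{14}{T} = - \frac{T}{95} - \frac{14}{T} = - \frac{14}{T} - \frac{T}{95}$)
$31171 - h{\left(L{\left(13,-11 \right)} \right)} = 31171 - \left(- \frac{14}{5 \left(-11\right) \left(-9 - 13\right)} - \frac{5 \left(-11\right) \left(-9 - 13\right)}{95}\right) = 31171 - \left(- \frac{14}{5 \left(-11\right) \left(-22\right)} - \frac{5 \left(-11\right) \left(-22\right)}{95}\right) = 31171 - \left(- \frac{14}{1210} - \frac{242}{19}\right) = 31171 - \left(\left(-14\right) \frac{1}{1210} - \frac{242}{19}\right) = 31171 - \left(- \frac{7}{605} - \frac{242}{19}\right) = 31171 - - \frac{146543}{11495} = 31171 + \frac{146543}{11495} = \frac{358457188}{11495}$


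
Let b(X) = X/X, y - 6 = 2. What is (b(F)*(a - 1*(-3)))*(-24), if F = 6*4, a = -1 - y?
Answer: 144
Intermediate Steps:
y = 8 (y = 6 + 2 = 8)
a = -9 (a = -1 - 1*8 = -1 - 8 = -9)
F = 24
b(X) = 1
(b(F)*(a - 1*(-3)))*(-24) = (1*(-9 - 1*(-3)))*(-24) = (1*(-9 + 3))*(-24) = (1*(-6))*(-24) = -6*(-24) = 144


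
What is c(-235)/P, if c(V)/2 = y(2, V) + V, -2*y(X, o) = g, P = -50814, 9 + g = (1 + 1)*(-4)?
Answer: 151/16938 ≈ 0.0089149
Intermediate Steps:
g = -17 (g = -9 + (1 + 1)*(-4) = -9 + 2*(-4) = -9 - 8 = -17)
y(X, o) = 17/2 (y(X, o) = -½*(-17) = 17/2)
c(V) = 17 + 2*V (c(V) = 2*(17/2 + V) = 17 + 2*V)
c(-235)/P = (17 + 2*(-235))/(-50814) = (17 - 470)*(-1/50814) = -453*(-1/50814) = 151/16938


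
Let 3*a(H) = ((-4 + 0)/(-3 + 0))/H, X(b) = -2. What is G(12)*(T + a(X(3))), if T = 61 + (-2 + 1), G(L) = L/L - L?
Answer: -5918/9 ≈ -657.56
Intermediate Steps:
G(L) = 1 - L
T = 60 (T = 61 - 1 = 60)
a(H) = 4/(9*H) (a(H) = (((-4 + 0)/(-3 + 0))/H)/3 = ((-4/(-3))/H)/3 = ((-4*(-1/3))/H)/3 = (4/(3*H))/3 = 4/(9*H))
G(12)*(T + a(X(3))) = (1 - 1*12)*(60 + (4/9)/(-2)) = (1 - 12)*(60 + (4/9)*(-1/2)) = -11*(60 - 2/9) = -11*538/9 = -5918/9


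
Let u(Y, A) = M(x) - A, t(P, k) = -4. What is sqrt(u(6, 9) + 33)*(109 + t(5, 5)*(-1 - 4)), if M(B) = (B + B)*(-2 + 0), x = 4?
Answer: 258*sqrt(2) ≈ 364.87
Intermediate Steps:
M(B) = -4*B (M(B) = (2*B)*(-2) = -4*B)
u(Y, A) = -16 - A (u(Y, A) = -4*4 - A = -16 - A)
sqrt(u(6, 9) + 33)*(109 + t(5, 5)*(-1 - 4)) = sqrt((-16 - 1*9) + 33)*(109 - 4*(-1 - 4)) = sqrt((-16 - 9) + 33)*(109 - 4*(-5)) = sqrt(-25 + 33)*(109 + 20) = sqrt(8)*129 = (2*sqrt(2))*129 = 258*sqrt(2)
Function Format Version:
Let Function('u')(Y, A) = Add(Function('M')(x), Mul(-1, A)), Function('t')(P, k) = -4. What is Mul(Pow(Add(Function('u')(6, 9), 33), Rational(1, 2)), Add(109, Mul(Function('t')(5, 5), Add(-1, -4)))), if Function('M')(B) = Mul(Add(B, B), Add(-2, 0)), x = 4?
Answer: Mul(258, Pow(2, Rational(1, 2))) ≈ 364.87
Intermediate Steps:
Function('M')(B) = Mul(-4, B) (Function('M')(B) = Mul(Mul(2, B), -2) = Mul(-4, B))
Function('u')(Y, A) = Add(-16, Mul(-1, A)) (Function('u')(Y, A) = Add(Mul(-4, 4), Mul(-1, A)) = Add(-16, Mul(-1, A)))
Mul(Pow(Add(Function('u')(6, 9), 33), Rational(1, 2)), Add(109, Mul(Function('t')(5, 5), Add(-1, -4)))) = Mul(Pow(Add(Add(-16, Mul(-1, 9)), 33), Rational(1, 2)), Add(109, Mul(-4, Add(-1, -4)))) = Mul(Pow(Add(Add(-16, -9), 33), Rational(1, 2)), Add(109, Mul(-4, -5))) = Mul(Pow(Add(-25, 33), Rational(1, 2)), Add(109, 20)) = Mul(Pow(8, Rational(1, 2)), 129) = Mul(Mul(2, Pow(2, Rational(1, 2))), 129) = Mul(258, Pow(2, Rational(1, 2)))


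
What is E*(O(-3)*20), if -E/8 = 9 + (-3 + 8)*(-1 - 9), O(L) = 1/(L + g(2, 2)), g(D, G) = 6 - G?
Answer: 6560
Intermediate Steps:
O(L) = 1/(4 + L) (O(L) = 1/(L + (6 - 1*2)) = 1/(L + (6 - 2)) = 1/(L + 4) = 1/(4 + L))
E = 328 (E = -8*(9 + (-3 + 8)*(-1 - 9)) = -8*(9 + 5*(-10)) = -8*(9 - 50) = -8*(-41) = 328)
E*(O(-3)*20) = 328*(20/(4 - 3)) = 328*(20/1) = 328*(1*20) = 328*20 = 6560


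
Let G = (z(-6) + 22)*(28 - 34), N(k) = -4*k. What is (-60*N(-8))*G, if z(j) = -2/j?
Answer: 257280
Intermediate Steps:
G = -134 (G = (-2/(-6) + 22)*(28 - 34) = (-2*(-⅙) + 22)*(-6) = (⅓ + 22)*(-6) = (67/3)*(-6) = -134)
(-60*N(-8))*G = -(-240)*(-8)*(-134) = -60*32*(-134) = -1920*(-134) = 257280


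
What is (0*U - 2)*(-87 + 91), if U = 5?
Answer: -8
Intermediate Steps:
(0*U - 2)*(-87 + 91) = (0*5 - 2)*(-87 + 91) = (0 - 2)*4 = -2*4 = -8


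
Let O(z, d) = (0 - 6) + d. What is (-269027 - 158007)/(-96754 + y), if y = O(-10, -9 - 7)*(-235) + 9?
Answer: 427034/91575 ≈ 4.6632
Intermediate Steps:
O(z, d) = -6 + d
y = 5179 (y = (-6 + (-9 - 7))*(-235) + 9 = (-6 - 16)*(-235) + 9 = -22*(-235) + 9 = 5170 + 9 = 5179)
(-269027 - 158007)/(-96754 + y) = (-269027 - 158007)/(-96754 + 5179) = -427034/(-91575) = -427034*(-1/91575) = 427034/91575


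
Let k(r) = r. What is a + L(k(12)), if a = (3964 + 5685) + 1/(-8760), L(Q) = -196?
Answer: 82808279/8760 ≈ 9453.0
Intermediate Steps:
a = 84525239/8760 (a = 9649 - 1/8760 = 84525239/8760 ≈ 9649.0)
a + L(k(12)) = 84525239/8760 - 196 = 82808279/8760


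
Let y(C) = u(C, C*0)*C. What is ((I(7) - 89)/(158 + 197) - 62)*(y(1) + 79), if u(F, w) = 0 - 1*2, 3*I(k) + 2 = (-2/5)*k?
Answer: -8508731/1775 ≈ -4793.6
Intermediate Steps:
I(k) = -2/3 - 2*k/15 (I(k) = -2/3 + ((-2/5)*k)/3 = -2/3 + ((-2*1/5)*k)/3 = -2/3 + (-2*k/5)/3 = -2/3 - 2*k/15)
u(F, w) = -2 (u(F, w) = 0 - 2 = -2)
y(C) = -2*C
((I(7) - 89)/(158 + 197) - 62)*(y(1) + 79) = (((-2/3 - 2/15*7) - 89)/(158 + 197) - 62)*(-2*1 + 79) = (((-2/3 - 14/15) - 89)/355 - 62)*(-2 + 79) = ((-8/5 - 89)*(1/355) - 62)*77 = (-453/5*1/355 - 62)*77 = (-453/1775 - 62)*77 = -110503/1775*77 = -8508731/1775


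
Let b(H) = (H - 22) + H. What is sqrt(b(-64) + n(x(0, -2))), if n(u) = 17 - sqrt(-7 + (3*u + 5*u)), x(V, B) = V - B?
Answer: 2*I*sqrt(34) ≈ 11.662*I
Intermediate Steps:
b(H) = -22 + 2*H (b(H) = (-22 + H) + H = -22 + 2*H)
n(u) = 17 - sqrt(-7 + 8*u)
sqrt(b(-64) + n(x(0, -2))) = sqrt((-22 + 2*(-64)) + (17 - sqrt(-7 + 8*(0 - 1*(-2))))) = sqrt((-22 - 128) + (17 - sqrt(-7 + 8*(0 + 2)))) = sqrt(-150 + (17 - sqrt(-7 + 8*2))) = sqrt(-150 + (17 - sqrt(-7 + 16))) = sqrt(-150 + (17 - sqrt(9))) = sqrt(-150 + (17 - 1*3)) = sqrt(-150 + (17 - 3)) = sqrt(-150 + 14) = sqrt(-136) = 2*I*sqrt(34)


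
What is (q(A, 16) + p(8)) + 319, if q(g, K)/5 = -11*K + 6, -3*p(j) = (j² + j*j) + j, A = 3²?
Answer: -1729/3 ≈ -576.33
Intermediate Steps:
A = 9
p(j) = -2*j²/3 - j/3 (p(j) = -((j² + j*j) + j)/3 = -((j² + j²) + j)/3 = -(2*j² + j)/3 = -(j + 2*j²)/3 = -2*j²/3 - j/3)
q(g, K) = 30 - 55*K (q(g, K) = 5*(-11*K + 6) = 5*(6 - 11*K) = 30 - 55*K)
(q(A, 16) + p(8)) + 319 = ((30 - 55*16) - ⅓*8*(1 + 2*8)) + 319 = ((30 - 880) - ⅓*8*(1 + 16)) + 319 = (-850 - ⅓*8*17) + 319 = (-850 - 136/3) + 319 = -2686/3 + 319 = -1729/3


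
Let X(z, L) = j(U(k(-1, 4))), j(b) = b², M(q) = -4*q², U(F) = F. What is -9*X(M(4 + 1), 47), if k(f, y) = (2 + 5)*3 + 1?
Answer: -4356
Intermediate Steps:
k(f, y) = 22 (k(f, y) = 7*3 + 1 = 21 + 1 = 22)
X(z, L) = 484 (X(z, L) = 22² = 484)
-9*X(M(4 + 1), 47) = -9*484 = -4356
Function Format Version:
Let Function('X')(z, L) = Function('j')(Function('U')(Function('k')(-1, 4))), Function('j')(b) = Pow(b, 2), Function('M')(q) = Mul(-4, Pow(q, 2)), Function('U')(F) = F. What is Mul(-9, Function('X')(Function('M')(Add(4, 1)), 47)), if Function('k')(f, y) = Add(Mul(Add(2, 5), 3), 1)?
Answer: -4356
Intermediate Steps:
Function('k')(f, y) = 22 (Function('k')(f, y) = Add(Mul(7, 3), 1) = Add(21, 1) = 22)
Function('X')(z, L) = 484 (Function('X')(z, L) = Pow(22, 2) = 484)
Mul(-9, Function('X')(Function('M')(Add(4, 1)), 47)) = Mul(-9, 484) = -4356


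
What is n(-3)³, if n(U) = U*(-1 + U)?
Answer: 1728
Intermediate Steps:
n(-3)³ = (-3*(-1 - 3))³ = (-3*(-4))³ = 12³ = 1728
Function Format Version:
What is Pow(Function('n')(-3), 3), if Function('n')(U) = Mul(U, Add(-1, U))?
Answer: 1728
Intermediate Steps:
Pow(Function('n')(-3), 3) = Pow(Mul(-3, Add(-1, -3)), 3) = Pow(Mul(-3, -4), 3) = Pow(12, 3) = 1728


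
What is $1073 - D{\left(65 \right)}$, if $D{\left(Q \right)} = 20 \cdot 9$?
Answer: $893$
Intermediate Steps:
$D{\left(Q \right)} = 180$
$1073 - D{\left(65 \right)} = 1073 - 180 = 893$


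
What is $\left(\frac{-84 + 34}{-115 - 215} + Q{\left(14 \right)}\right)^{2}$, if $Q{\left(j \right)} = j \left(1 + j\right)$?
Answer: $\frac{48094225}{1089} \approx 44164.0$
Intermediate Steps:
$\left(\frac{-84 + 34}{-115 - 215} + Q{\left(14 \right)}\right)^{2} = \left(\frac{-84 + 34}{-115 - 215} + 14 \left(1 + 14\right)\right)^{2} = \left(- \frac{50}{-330} + 14 \cdot 15\right)^{2} = \left(\left(-50\right) \left(- \frac{1}{330}\right) + 210\right)^{2} = \left(\frac{5}{33} + 210\right)^{2} = \left(\frac{6935}{33}\right)^{2} = \frac{48094225}{1089}$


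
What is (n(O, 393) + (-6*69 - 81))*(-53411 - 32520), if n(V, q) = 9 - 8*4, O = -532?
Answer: 44512258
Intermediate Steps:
n(V, q) = -23 (n(V, q) = 9 - 32 = -23)
(n(O, 393) + (-6*69 - 81))*(-53411 - 32520) = (-23 + (-6*69 - 81))*(-53411 - 32520) = (-23 + (-414 - 81))*(-85931) = (-23 - 495)*(-85931) = -518*(-85931) = 44512258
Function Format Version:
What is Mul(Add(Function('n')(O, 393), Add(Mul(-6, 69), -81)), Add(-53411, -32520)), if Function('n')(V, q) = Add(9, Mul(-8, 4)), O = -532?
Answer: 44512258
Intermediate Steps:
Function('n')(V, q) = -23 (Function('n')(V, q) = Add(9, -32) = -23)
Mul(Add(Function('n')(O, 393), Add(Mul(-6, 69), -81)), Add(-53411, -32520)) = Mul(Add(-23, Add(Mul(-6, 69), -81)), Add(-53411, -32520)) = Mul(Add(-23, Add(-414, -81)), -85931) = Mul(Add(-23, -495), -85931) = Mul(-518, -85931) = 44512258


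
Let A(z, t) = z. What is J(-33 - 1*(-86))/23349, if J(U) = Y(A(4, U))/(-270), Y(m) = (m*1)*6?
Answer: -4/1050705 ≈ -3.8070e-6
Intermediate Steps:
Y(m) = 6*m (Y(m) = m*6 = 6*m)
J(U) = -4/45 (J(U) = (6*4)/(-270) = 24*(-1/270) = -4/45)
J(-33 - 1*(-86))/23349 = -4/45/23349 = -4/45*1/23349 = -4/1050705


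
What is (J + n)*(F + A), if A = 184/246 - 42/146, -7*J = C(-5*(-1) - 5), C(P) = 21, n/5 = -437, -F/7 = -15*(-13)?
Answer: 26807817976/8979 ≈ 2.9856e+6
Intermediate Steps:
F = -1365 (F = -(-105)*(-13) = -7*195 = -1365)
n = -2185 (n = 5*(-437) = -2185)
J = -3 (J = -1/7*21 = -3)
A = 4133/8979 (A = 184*(1/246) - 42*1/146 = 92/123 - 21/73 = 4133/8979 ≈ 0.46030)
(J + n)*(F + A) = (-3 - 2185)*(-1365 + 4133/8979) = -2188*(-12252202/8979) = 26807817976/8979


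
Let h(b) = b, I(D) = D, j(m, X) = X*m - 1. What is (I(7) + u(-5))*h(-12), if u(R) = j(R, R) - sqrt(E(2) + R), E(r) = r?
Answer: -372 + 12*I*sqrt(3) ≈ -372.0 + 20.785*I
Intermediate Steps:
j(m, X) = -1 + X*m
u(R) = -1 + R**2 - sqrt(2 + R) (u(R) = (-1 + R*R) - sqrt(2 + R) = (-1 + R**2) - sqrt(2 + R) = -1 + R**2 - sqrt(2 + R))
(I(7) + u(-5))*h(-12) = (7 + (-1 + (-5)**2 - sqrt(2 - 5)))*(-12) = (7 + (-1 + 25 - sqrt(-3)))*(-12) = (7 + (-1 + 25 - I*sqrt(3)))*(-12) = (7 + (24 - I*sqrt(3)))*(-12) = (31 - I*sqrt(3))*(-12) = -372 + 12*I*sqrt(3)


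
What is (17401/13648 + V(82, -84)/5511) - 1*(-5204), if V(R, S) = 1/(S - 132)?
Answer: 10570775911915/2030781456 ≈ 5205.3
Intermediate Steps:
V(R, S) = 1/(-132 + S)
(17401/13648 + V(82, -84)/5511) - 1*(-5204) = (17401/13648 + 1/(-132 - 84*5511)) - 1*(-5204) = (17401*(1/13648) + (1/5511)/(-216)) + 5204 = (17401/13648 - 1/216*1/5511) + 5204 = (17401/13648 - 1/1190376) + 5204 = 2589214891/2030781456 + 5204 = 10570775911915/2030781456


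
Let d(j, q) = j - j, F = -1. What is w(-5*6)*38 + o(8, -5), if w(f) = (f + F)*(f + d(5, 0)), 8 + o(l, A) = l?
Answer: 35340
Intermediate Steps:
o(l, A) = -8 + l
d(j, q) = 0
w(f) = f*(-1 + f) (w(f) = (f - 1)*(f + 0) = (-1 + f)*f = f*(-1 + f))
w(-5*6)*38 + o(8, -5) = ((-5*6)*(-1 - 5*6))*38 + (-8 + 8) = -30*(-1 - 30)*38 + 0 = -30*(-31)*38 + 0 = 930*38 + 0 = 35340 + 0 = 35340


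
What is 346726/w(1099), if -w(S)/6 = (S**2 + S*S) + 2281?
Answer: -173363/7253649 ≈ -0.023900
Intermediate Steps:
w(S) = -13686 - 12*S**2 (w(S) = -6*((S**2 + S*S) + 2281) = -6*((S**2 + S**2) + 2281) = -6*(2*S**2 + 2281) = -6*(2281 + 2*S**2) = -13686 - 12*S**2)
346726/w(1099) = 346726/(-13686 - 12*1099**2) = 346726/(-13686 - 12*1207801) = 346726/(-13686 - 14493612) = 346726/(-14507298) = 346726*(-1/14507298) = -173363/7253649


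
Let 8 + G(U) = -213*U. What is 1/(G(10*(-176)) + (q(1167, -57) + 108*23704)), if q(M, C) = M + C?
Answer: 1/2936014 ≈ 3.4060e-7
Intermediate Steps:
q(M, C) = C + M
G(U) = -8 - 213*U
1/(G(10*(-176)) + (q(1167, -57) + 108*23704)) = 1/((-8 - 2130*(-176)) + ((-57 + 1167) + 108*23704)) = 1/((-8 - 213*(-1760)) + (1110 + 2560032)) = 1/((-8 + 374880) + 2561142) = 1/(374872 + 2561142) = 1/2936014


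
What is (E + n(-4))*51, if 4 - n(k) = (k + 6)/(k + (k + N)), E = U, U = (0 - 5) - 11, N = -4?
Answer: -1207/2 ≈ -603.50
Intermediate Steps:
U = -16 (U = -5 - 11 = -16)
E = -16
n(k) = 4 - (6 + k)/(-4 + 2*k) (n(k) = 4 - (k + 6)/(k + (k - 4)) = 4 - (6 + k)/(k + (-4 + k)) = 4 - (6 + k)/(-4 + 2*k))
(E + n(-4))*51 = (-16 + (-22 + 7*(-4))/(2*(-2 - 4)))*51 = (-16 + (1/2)*(-22 - 28)/(-6))*51 = (-16 + (1/2)*(-1/6)*(-50))*51 = (-16 + 25/6)*51 = -71/6*51 = -1207/2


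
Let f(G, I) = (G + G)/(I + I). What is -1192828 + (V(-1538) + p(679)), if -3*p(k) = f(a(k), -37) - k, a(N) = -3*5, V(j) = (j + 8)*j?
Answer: 128819740/111 ≈ 1.1605e+6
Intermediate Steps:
V(j) = j*(8 + j) (V(j) = (8 + j)*j = j*(8 + j))
a(N) = -15
f(G, I) = G/I (f(G, I) = (2*G)/((2*I)) = (2*G)*(1/(2*I)) = G/I)
p(k) = -5/37 + k/3 (p(k) = -(-15/(-37) - k)/3 = -(-15*(-1/37) - k)/3 = -(15/37 - k)/3 = -5/37 + k/3)
-1192828 + (V(-1538) + p(679)) = -1192828 + (-1538*(8 - 1538) + (-5/37 + (1/3)*679)) = -1192828 + (-1538*(-1530) + (-5/37 + 679/3)) = -1192828 + (2353140 + 25108/111) = -1192828 + 261223648/111 = 128819740/111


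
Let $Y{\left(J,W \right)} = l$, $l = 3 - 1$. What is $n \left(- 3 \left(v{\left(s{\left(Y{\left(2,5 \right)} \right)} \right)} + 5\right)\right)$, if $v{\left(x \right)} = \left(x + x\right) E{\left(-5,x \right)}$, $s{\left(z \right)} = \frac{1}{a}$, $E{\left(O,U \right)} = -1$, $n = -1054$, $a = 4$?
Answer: $14229$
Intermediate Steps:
$l = 2$
$Y{\left(J,W \right)} = 2$
$s{\left(z \right)} = \frac{1}{4}$
$v{\left(x \right)} = - 2 x$ ($v{\left(x \right)} = \left(x + x\right) \left(-1\right) = 2 x \left(-1\right) = - 2 x$)
$n \left(- 3 \left(v{\left(s{\left(Y{\left(2,5 \right)} \right)} \right)} + 5\right)\right) = - 1054 \left(- 3 \left(\left(-2\right) \frac{1}{4} + 5\right)\right) = - 1054 \left(- 3 \left(- \frac{1}{2} + 5\right)\right) = - 1054 \left(\left(-3\right) \frac{9}{2}\right) = \left(-1054\right) \left(- \frac{27}{2}\right) = 14229$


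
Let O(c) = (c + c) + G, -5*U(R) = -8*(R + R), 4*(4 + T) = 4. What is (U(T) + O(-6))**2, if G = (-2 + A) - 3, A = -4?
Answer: 23409/25 ≈ 936.36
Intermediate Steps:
G = -9 (G = (-2 - 4) - 3 = -6 - 3 = -9)
T = -3 (T = -4 + (1/4)*4 = -4 + 1 = -3)
U(R) = 16*R/5 (U(R) = -(-8)*(R + R)/5 = -(-8)*2*R/5 = -(-16)*R/5 = 16*R/5)
O(c) = -9 + 2*c (O(c) = (c + c) - 9 = 2*c - 9 = -9 + 2*c)
(U(T) + O(-6))**2 = ((16/5)*(-3) + (-9 + 2*(-6)))**2 = (-48/5 + (-9 - 12))**2 = (-48/5 - 21)**2 = (-153/5)**2 = 23409/25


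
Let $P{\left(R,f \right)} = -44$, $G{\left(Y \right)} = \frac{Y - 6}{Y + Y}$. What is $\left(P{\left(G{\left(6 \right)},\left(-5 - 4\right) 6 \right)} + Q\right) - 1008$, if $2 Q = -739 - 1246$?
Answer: $- \frac{4089}{2} \approx -2044.5$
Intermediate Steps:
$G{\left(Y \right)} = \frac{-6 + Y}{2 Y}$
$Q = - \frac{1985}{2}$ ($Q = \frac{-739 - 1246}{2} = \frac{1}{2} \left(-1985\right) = - \frac{1985}{2} \approx -992.5$)
$\left(P{\left(G{\left(6 \right)},\left(-5 - 4\right) 6 \right)} + Q\right) - 1008 = \left(-44 - \frac{1985}{2}\right) - 1008 = - \frac{2073}{2} - 1008 = - \frac{4089}{2}$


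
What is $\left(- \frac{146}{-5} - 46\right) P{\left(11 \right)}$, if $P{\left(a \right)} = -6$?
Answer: $\frac{504}{5} \approx 100.8$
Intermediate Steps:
$\left(- \frac{146}{-5} - 46\right) P{\left(11 \right)} = \left(- \frac{146}{-5} - 46\right) \left(-6\right) = \left(\left(-146\right) \left(- \frac{1}{5}\right) - 46\right) \left(-6\right) = \left(\frac{146}{5} - 46\right) \left(-6\right) = \left(- \frac{84}{5}\right) \left(-6\right) = \frac{504}{5}$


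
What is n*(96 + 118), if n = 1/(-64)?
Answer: -107/32 ≈ -3.3438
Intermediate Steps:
n = -1/64 ≈ -0.015625
n*(96 + 118) = -(96 + 118)/64 = -1/64*214 = -107/32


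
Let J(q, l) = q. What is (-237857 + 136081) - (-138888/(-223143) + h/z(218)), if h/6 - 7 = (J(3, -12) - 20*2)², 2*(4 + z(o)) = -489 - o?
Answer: -5411498391608/53182415 ≈ -1.0175e+5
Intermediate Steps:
z(o) = -497/2 - o/2 (z(o) = -4 + (-489 - o)/2 = -4 + (-489/2 - o/2) = -497/2 - o/2)
h = 8256 (h = 42 + 6*(3 - 20*2)² = 42 + 6*(3 - 40)² = 42 + 6*(-37)² = 42 + 6*1369 = 42 + 8214 = 8256)
(-237857 + 136081) - (-138888/(-223143) + h/z(218)) = (-237857 + 136081) - (-138888/(-223143) + 8256/(-497/2 - ½*218)) = -101776 - (-138888*(-1/223143) + 8256/(-497/2 - 109)) = -101776 - (46296/74381 + 8256/(-715/2)) = -101776 - (46296/74381 + 8256*(-2/715)) = -101776 - (46296/74381 - 16512/715) = -101776 - 1*(-1195077432/53182415) = -101776 + 1195077432/53182415 = -5411498391608/53182415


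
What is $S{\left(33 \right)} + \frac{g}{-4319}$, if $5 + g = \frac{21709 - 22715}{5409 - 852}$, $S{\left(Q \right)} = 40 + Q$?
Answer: $\frac{1436786650}{19681683} \approx 73.001$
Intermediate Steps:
$g = - \frac{23791}{4557}$ ($g = -5 + \frac{21709 - 22715}{5409 - 852} = -5 - \frac{1006}{4557} = - \frac{23791}{4557} \approx -5.2208$)
$S{\left(33 \right)} + \frac{g}{-4319} = \left(40 + 33\right) - \frac{23791}{4557 \left(-4319\right)} = 73 - - \frac{23791}{19681683} = 73 + \frac{23791}{19681683} = \frac{1436786650}{19681683}$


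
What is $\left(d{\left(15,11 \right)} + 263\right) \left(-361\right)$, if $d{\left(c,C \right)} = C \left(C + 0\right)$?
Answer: $-138624$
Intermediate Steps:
$d{\left(c,C \right)} = C^{2}$ ($d{\left(c,C \right)} = C C = C^{2}$)
$\left(d{\left(15,11 \right)} + 263\right) \left(-361\right) = \left(11^{2} + 263\right) \left(-361\right) = \left(121 + 263\right) \left(-361\right) = 384 \left(-361\right) = -138624$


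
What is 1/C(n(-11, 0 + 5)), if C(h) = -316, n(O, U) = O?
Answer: -1/316 ≈ -0.0031646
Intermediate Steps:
1/C(n(-11, 0 + 5)) = 1/(-316) = -1/316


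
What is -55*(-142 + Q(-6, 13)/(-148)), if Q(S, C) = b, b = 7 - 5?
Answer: 577995/74 ≈ 7810.7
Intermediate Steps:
b = 2
Q(S, C) = 2
-55*(-142 + Q(-6, 13)/(-148)) = -55*(-142 + 2/(-148)) = -55*(-142 + 2*(-1/148)) = -55*(-142 - 1/74) = -55*(-10509/74) = 577995/74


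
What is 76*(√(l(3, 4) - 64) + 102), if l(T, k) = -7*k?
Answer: 7752 + 152*I*√23 ≈ 7752.0 + 728.97*I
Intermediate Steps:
76*(√(l(3, 4) - 64) + 102) = 76*(√(-7*4 - 64) + 102) = 76*(√(-28 - 64) + 102) = 76*(√(-92) + 102) = 76*(2*I*√23 + 102) = 76*(102 + 2*I*√23) = 7752 + 152*I*√23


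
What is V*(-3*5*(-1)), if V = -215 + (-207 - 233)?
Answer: -9825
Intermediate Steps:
V = -655 (V = -215 - 440 = -655)
V*(-3*5*(-1)) = -655*(-3*5)*(-1) = -(-9825)*(-1) = -655*15 = -9825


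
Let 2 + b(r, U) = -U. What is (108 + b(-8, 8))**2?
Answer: 9604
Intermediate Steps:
b(r, U) = -2 - U
(108 + b(-8, 8))**2 = (108 + (-2 - 1*8))**2 = (108 + (-2 - 8))**2 = (108 - 10)**2 = 98**2 = 9604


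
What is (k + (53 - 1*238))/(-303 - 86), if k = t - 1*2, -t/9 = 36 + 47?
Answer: 934/389 ≈ 2.4010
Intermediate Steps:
t = -747 (t = -9*(36 + 47) = -9*83 = -747)
k = -749 (k = -747 - 1*2 = -747 - 2 = -749)
(k + (53 - 1*238))/(-303 - 86) = (-749 + (53 - 1*238))/(-303 - 86) = (-749 + (53 - 238))/(-389) = (-749 - 185)*(-1/389) = -934*(-1/389) = 934/389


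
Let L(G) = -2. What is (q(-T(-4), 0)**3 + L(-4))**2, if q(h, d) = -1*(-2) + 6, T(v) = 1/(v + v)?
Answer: 260100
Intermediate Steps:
T(v) = 1/(2*v)
q(h, d) = 8 (q(h, d) = 2 + 6 = 8)
(q(-T(-4), 0)**3 + L(-4))**2 = (8**3 - 2)**2 = (512 - 2)**2 = 510**2 = 260100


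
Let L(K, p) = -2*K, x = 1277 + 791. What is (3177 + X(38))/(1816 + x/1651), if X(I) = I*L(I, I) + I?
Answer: 539877/3000284 ≈ 0.17994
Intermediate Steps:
x = 2068
X(I) = I - 2*I**2 (X(I) = I*(-2*I) + I = -2*I**2 + I = I - 2*I**2)
(3177 + X(38))/(1816 + x/1651) = (3177 + 38*(1 - 2*38))/(1816 + 2068/1651) = (3177 + 38*(1 - 76))/(1816 + 2068*(1/1651)) = (3177 + 38*(-75))/(1816 + 2068/1651) = (3177 - 2850)/(3000284/1651) = 327*(1651/3000284) = 539877/3000284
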